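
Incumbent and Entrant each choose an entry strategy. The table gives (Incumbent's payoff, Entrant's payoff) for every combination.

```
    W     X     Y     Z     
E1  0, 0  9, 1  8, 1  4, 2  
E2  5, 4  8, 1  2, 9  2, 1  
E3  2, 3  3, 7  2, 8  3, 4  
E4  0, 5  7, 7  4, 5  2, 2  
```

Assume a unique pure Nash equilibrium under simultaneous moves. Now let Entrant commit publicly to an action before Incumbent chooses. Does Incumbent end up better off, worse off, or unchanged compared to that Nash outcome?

better off

Incumbent best-responds to each possible Entrant move:
- W: BR = E2, leader payoff 4.
- X: BR = E1, leader payoff 1.
- Y: BR = E1, leader payoff 1.
- Z: BR = E1, leader payoff 2.
Maximizing over 4, 1, 1, 2, Entrant chooses W. Subgame-perfect outcome: (E2, W) with payoffs (5, 4).
For the simultaneous game, intersect best replies.
Incumbent's best replies: W→E2; X→E1; Y→E1; Z→E1.
Entrant's best replies: E1→Z; E2→Y; E3→Y; E4→X.
The unique mutual best reply is (E1, Z), giving (4, 2).
Incumbent earns 5 sequentially versus 4 at the Nash outcome: better off.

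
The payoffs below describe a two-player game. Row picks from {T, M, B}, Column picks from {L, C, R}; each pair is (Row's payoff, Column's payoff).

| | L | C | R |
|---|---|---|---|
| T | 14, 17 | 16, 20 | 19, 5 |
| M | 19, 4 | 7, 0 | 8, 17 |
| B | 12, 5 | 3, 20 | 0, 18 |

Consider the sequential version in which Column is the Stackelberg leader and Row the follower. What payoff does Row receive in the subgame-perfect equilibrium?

Backward induction with Column moving first.
- L → Row plays M (best of 14, 19, 12); Column gets 4.
- C → Row plays T (best of 16, 7, 3); Column gets 20.
- R → Row plays T (best of 19, 8, 0); Column gets 5.
Among 4, 20, 5, the best is 20 at C. Subgame-perfect outcome: (T, C) with payoffs (16, 20).

16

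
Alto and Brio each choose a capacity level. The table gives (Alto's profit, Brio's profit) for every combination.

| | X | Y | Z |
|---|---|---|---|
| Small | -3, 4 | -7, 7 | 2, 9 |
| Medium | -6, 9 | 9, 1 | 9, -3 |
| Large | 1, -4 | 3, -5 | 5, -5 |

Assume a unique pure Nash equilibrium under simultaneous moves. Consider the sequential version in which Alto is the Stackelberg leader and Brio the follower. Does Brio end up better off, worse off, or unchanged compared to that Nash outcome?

Work backward from Brio's decision.
- Small → Brio plays Z (best of 4, 7, 9); Alto gets 2.
- Medium → Brio plays X (best of 9, 1, -3); Alto gets -6.
- Large → Brio plays X (best of -4, -5, -5); Alto gets 1.
Among 2, -6, 1, the best is 2 at Small. Subgame-perfect outcome: (Small, Z) with payoffs (2, 9).
Now find the simultaneous Nash equilibrium.
Alto's best replies: X→Large; Y→Medium; Z→Medium.
Brio's best replies: Small→Z; Medium→X; Large→X.
The unique mutual best reply is (Large, X), giving (1, -4).
Brio earns 9 sequentially versus -4 at the Nash outcome: better off.

better off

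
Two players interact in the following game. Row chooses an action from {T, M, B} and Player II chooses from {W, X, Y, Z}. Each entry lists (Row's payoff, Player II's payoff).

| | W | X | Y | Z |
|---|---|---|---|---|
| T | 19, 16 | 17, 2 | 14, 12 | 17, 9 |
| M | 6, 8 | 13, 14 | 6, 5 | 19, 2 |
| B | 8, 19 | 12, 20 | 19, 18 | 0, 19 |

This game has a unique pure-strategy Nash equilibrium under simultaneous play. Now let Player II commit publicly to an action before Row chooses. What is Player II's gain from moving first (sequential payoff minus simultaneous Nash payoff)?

Backward induction with Player II moving first.
- W → Row plays T (best of 19, 6, 8); Player II gets 16.
- X → Row plays T (best of 17, 13, 12); Player II gets 2.
- Y → Row plays B (best of 14, 6, 19); Player II gets 18.
- Z → Row plays M (best of 17, 19, 0); Player II gets 2.
Among 16, 2, 18, 2, the best is 18 at Y. Subgame-perfect outcome: (B, Y) with payoffs (19, 18).
Now find the simultaneous Nash equilibrium.
Row's best replies: W→T; X→T; Y→B; Z→M.
Player II's best replies: T→W; M→X; B→X.
Only (T, W) has each player best-responding; Nash payoffs (19, 16).
Player II's commitment gain: 18 − 16 = 2.

2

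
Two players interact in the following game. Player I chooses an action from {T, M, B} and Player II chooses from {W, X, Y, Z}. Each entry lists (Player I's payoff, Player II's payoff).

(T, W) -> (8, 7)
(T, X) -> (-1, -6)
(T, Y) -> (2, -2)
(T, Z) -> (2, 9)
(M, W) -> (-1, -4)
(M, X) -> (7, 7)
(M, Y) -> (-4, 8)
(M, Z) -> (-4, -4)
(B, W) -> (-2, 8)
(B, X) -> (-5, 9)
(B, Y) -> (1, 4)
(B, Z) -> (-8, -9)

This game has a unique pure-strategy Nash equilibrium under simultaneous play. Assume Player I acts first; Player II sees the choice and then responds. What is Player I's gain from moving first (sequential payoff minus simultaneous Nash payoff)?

0

Backward induction with Player I moving first.
- T: BR = Z, leader payoff 2.
- M: BR = Y, leader payoff -4.
- B: BR = X, leader payoff -5.
Player I's induced payoffs are 2, -4, -5, so Player I commits to T. Subgame-perfect outcome: (T, Z) with payoffs (2, 9).
For the simultaneous game, intersect best replies.
Player I's best replies: W→T; X→M; Y→T; Z→T.
Player II's best replies: T→Z; M→Y; B→X.
The unique mutual best reply is (T, Z), giving (2, 9).
Player I's commitment gain: 2 − 2 = 0.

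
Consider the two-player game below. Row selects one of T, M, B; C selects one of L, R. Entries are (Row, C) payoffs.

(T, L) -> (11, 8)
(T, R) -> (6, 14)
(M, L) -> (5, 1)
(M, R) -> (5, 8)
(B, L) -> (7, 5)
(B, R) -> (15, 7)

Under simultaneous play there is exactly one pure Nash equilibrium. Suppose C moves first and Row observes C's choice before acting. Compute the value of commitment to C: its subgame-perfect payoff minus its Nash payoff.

Backward induction with C moving first.
- L → Row plays T (best of 11, 5, 7); C gets 8.
- R → Row plays B (best of 6, 5, 15); C gets 7.
Maximizing over 8, 7, C chooses L. Subgame-perfect outcome: (T, L) with payoffs (11, 8).
Under simultaneous play:
Row's best replies: L→T; R→B.
C's best replies: T→R; M→R; B→R.
Only (B, R) has each player best-responding; Nash payoffs (15, 7).
C's commitment gain: 8 − 7 = 1.

1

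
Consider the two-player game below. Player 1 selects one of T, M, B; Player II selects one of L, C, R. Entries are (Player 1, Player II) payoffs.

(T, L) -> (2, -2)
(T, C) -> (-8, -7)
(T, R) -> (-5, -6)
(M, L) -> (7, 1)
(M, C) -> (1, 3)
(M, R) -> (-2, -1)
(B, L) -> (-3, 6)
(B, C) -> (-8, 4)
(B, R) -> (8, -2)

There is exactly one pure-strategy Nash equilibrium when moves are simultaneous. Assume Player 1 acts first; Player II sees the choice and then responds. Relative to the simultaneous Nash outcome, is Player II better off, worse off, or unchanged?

Backward induction with Player 1 moving first.
- T: Player II compares -2, -7, -6 and picks L; Player 1 would get 2.
- M: Player II compares 1, 3, -1 and picks C; Player 1 would get 1.
- B: Player II compares 6, 4, -2 and picks L; Player 1 would get -3.
Among 2, 1, -3, the best is 2 at T. Subgame-perfect outcome: (T, L) with payoffs (2, -2).
For the simultaneous game, intersect best replies.
Player 1's best replies: L→M; C→M; R→B.
Player II's best replies: T→L; M→C; B→L.
Only (M, C) has each player best-responding; Nash payoffs (1, 3).
Player II earns -2 sequentially versus 3 at the Nash outcome: worse off.

worse off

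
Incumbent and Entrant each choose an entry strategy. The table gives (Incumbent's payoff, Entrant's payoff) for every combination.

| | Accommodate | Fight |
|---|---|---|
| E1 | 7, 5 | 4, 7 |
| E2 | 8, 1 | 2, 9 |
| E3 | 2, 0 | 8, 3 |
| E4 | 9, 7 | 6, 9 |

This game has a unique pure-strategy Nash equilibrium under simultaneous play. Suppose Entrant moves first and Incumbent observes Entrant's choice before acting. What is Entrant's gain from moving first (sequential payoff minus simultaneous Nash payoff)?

4

Work backward from Incumbent's decision.
- Accommodate: BR = E4, leader payoff 7.
- Fight: BR = E3, leader payoff 3.
Entrant's induced payoffs are 7, 3, so Entrant commits to Accommodate. Subgame-perfect outcome: (E4, Accommodate) with payoffs (9, 7).
Under simultaneous play:
Incumbent's best replies: Accommodate→E4; Fight→E3.
Entrant's best replies: E1→Fight; E2→Fight; E3→Fight; E4→Fight.
Only (E3, Fight) has each player best-responding; Nash payoffs (8, 3).
Entrant's commitment gain: 7 − 3 = 4.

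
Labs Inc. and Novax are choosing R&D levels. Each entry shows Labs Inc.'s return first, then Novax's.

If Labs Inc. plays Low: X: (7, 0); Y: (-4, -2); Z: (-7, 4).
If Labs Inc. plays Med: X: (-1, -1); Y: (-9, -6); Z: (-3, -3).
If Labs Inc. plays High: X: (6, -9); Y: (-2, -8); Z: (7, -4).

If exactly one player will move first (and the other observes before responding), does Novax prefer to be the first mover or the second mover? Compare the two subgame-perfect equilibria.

first

If Labs Inc. leads: Novax's best replies are Low→Z, Med→X, High→Z; Labs Inc.'s induced payoffs -7, -1, 7; outcome (High, Z), payoffs (7, -4).
If Novax leads: Labs Inc.'s best replies are X→Low, Y→High, Z→High; Novax's induced payoffs 0, -8, -4; outcome (Low, X), payoffs (7, 0).
Novax gets 0 moving first and -4 moving second, so Novax prefers to move first.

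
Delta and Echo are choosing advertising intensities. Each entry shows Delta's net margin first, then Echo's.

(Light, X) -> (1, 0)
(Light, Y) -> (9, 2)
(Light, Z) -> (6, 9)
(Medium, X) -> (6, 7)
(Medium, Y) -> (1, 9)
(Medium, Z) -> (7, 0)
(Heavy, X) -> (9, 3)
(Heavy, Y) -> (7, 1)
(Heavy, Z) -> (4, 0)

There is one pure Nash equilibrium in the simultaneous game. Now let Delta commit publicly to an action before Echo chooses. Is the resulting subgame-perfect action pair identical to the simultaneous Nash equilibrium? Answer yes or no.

yes

Work backward from Echo's decision.
- Light → Echo plays Z (best of 0, 2, 9); Delta gets 6.
- Medium → Echo plays Y (best of 7, 9, 0); Delta gets 1.
- Heavy → Echo plays X (best of 3, 1, 0); Delta gets 9.
Among 6, 1, 9, the best is 9 at Heavy. Subgame-perfect outcome: (Heavy, X) with payoffs (9, 3).
Now find the simultaneous Nash equilibrium.
Delta's best replies: X→Heavy; Y→Light; Z→Medium.
Echo's best replies: Light→Z; Medium→Y; Heavy→X.
Only (Heavy, X) has each player best-responding; Nash payoffs (9, 3).
Sequential outcome (Heavy, X) coincides with the Nash profile (Heavy, X).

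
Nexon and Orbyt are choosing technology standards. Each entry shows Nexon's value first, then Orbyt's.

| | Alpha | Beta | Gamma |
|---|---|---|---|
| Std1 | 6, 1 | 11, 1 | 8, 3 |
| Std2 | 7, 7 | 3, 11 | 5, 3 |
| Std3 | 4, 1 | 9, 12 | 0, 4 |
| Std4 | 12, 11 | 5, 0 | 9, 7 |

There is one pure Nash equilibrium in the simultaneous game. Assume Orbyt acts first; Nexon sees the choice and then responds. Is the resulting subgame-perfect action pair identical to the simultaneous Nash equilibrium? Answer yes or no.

yes

Work backward from Nexon's decision.
- Alpha → Nexon plays Std4 (best of 6, 7, 4, 12); Orbyt gets 11.
- Beta → Nexon plays Std1 (best of 11, 3, 9, 5); Orbyt gets 1.
- Gamma → Nexon plays Std4 (best of 8, 5, 0, 9); Orbyt gets 7.
Orbyt's induced payoffs are 11, 1, 7, so Orbyt commits to Alpha. Subgame-perfect outcome: (Std4, Alpha) with payoffs (12, 11).
Now find the simultaneous Nash equilibrium.
Nexon's best replies: Alpha→Std4; Beta→Std1; Gamma→Std4.
Orbyt's best replies: Std1→Gamma; Std2→Beta; Std3→Beta; Std4→Alpha.
The unique mutual best reply is (Std4, Alpha), giving (12, 11).
Sequential outcome (Std4, Alpha) coincides with the Nash profile (Std4, Alpha).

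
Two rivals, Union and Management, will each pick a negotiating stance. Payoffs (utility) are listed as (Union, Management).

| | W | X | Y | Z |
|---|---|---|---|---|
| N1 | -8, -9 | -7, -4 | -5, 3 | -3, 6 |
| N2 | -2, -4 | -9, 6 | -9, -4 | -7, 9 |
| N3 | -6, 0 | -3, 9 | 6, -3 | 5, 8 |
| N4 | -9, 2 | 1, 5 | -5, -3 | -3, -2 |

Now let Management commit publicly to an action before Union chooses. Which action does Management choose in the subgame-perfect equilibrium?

Z

Backward induction with Management moving first.
- W: Union compares -8, -2, -6, -9 and picks N2; Management would get -4.
- X: Union compares -7, -9, -3, 1 and picks N4; Management would get 5.
- Y: Union compares -5, -9, 6, -5 and picks N3; Management would get -3.
- Z: Union compares -3, -7, 5, -3 and picks N3; Management would get 8.
Maximizing over -4, 5, -3, 8, Management chooses Z. Subgame-perfect outcome: (N3, Z) with payoffs (5, 8).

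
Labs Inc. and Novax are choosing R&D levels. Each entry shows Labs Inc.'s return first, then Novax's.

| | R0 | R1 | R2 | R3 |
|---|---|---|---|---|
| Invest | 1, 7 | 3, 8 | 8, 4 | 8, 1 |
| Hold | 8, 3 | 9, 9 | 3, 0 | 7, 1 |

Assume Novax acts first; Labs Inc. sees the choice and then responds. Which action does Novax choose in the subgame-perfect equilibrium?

R1

Work backward from Labs Inc.'s decision.
- R0: Labs Inc. compares 1, 8 and picks Hold; Novax would get 3.
- R1: Labs Inc. compares 3, 9 and picks Hold; Novax would get 9.
- R2: Labs Inc. compares 8, 3 and picks Invest; Novax would get 4.
- R3: Labs Inc. compares 8, 7 and picks Invest; Novax would get 1.
Novax's induced payoffs are 3, 9, 4, 1, so Novax commits to R1. Subgame-perfect outcome: (Hold, R1) with payoffs (9, 9).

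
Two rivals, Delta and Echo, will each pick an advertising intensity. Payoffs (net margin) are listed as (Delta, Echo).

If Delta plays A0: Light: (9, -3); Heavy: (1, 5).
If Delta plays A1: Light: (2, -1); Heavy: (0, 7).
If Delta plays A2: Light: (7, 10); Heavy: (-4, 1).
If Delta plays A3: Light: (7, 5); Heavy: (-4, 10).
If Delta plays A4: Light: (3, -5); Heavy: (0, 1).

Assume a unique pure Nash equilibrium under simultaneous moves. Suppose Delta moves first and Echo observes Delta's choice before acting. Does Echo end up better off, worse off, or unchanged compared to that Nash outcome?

better off

Solve by backward induction (Delta leads).
- A0: Echo compares -3, 5 and picks Heavy; Delta would get 1.
- A1: Echo compares -1, 7 and picks Heavy; Delta would get 0.
- A2: Echo compares 10, 1 and picks Light; Delta would get 7.
- A3: Echo compares 5, 10 and picks Heavy; Delta would get -4.
- A4: Echo compares -5, 1 and picks Heavy; Delta would get 0.
Among 1, 0, 7, -4, 0, the best is 7 at A2. Subgame-perfect outcome: (A2, Light) with payoffs (7, 10).
For the simultaneous game, intersect best replies.
Delta's best replies: Light→A0; Heavy→A0.
Echo's best replies: A0→Heavy; A1→Heavy; A2→Light; A3→Heavy; A4→Heavy.
The unique mutual best reply is (A0, Heavy), giving (1, 5).
Echo earns 10 sequentially versus 5 at the Nash outcome: better off.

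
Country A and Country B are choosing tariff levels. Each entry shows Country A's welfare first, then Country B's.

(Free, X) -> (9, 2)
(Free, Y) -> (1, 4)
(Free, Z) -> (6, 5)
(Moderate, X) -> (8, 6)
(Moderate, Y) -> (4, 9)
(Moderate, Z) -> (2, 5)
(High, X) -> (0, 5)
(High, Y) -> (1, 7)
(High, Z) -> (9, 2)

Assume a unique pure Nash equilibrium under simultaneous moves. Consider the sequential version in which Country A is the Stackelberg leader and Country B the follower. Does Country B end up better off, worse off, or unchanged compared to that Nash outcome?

Work backward from Country B's decision.
- Free: BR = Z, leader payoff 6.
- Moderate: BR = Y, leader payoff 4.
- High: BR = Y, leader payoff 1.
Country A's induced payoffs are 6, 4, 1, so Country A commits to Free. Subgame-perfect outcome: (Free, Z) with payoffs (6, 5).
For the simultaneous game, intersect best replies.
Country A's best replies: X→Free; Y→Moderate; Z→High.
Country B's best replies: Free→Z; Moderate→Y; High→Y.
The unique mutual best reply is (Moderate, Y), giving (4, 9).
Country B earns 5 sequentially versus 9 at the Nash outcome: worse off.

worse off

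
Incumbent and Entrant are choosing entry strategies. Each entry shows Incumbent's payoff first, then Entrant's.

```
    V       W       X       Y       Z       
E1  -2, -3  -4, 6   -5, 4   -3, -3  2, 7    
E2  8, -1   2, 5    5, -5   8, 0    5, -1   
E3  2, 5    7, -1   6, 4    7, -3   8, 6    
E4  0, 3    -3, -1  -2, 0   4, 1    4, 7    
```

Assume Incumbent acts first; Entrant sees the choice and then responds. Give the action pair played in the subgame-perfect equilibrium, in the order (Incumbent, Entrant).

(E3, Z)

Solve by backward induction (Incumbent leads).
- E1 → Entrant plays Z (best of -3, 6, 4, -3, 7); Incumbent gets 2.
- E2 → Entrant plays W (best of -1, 5, -5, 0, -1); Incumbent gets 2.
- E3 → Entrant plays Z (best of 5, -1, 4, -3, 6); Incumbent gets 8.
- E4 → Entrant plays Z (best of 3, -1, 0, 1, 7); Incumbent gets 4.
Maximizing over 2, 2, 8, 4, Incumbent chooses E3. Subgame-perfect outcome: (E3, Z) with payoffs (8, 6).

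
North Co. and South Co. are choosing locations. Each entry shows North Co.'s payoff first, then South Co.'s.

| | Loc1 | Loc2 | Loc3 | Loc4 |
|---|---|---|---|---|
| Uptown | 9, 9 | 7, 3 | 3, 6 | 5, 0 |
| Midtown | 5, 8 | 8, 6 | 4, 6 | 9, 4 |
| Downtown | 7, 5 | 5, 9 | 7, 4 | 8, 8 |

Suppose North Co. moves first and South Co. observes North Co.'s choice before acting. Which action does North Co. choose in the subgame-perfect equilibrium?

Uptown

Work backward from South Co.'s decision.
- Uptown: BR = Loc1, leader payoff 9.
- Midtown: BR = Loc1, leader payoff 5.
- Downtown: BR = Loc2, leader payoff 5.
Among 9, 5, 5, the best is 9 at Uptown. Subgame-perfect outcome: (Uptown, Loc1) with payoffs (9, 9).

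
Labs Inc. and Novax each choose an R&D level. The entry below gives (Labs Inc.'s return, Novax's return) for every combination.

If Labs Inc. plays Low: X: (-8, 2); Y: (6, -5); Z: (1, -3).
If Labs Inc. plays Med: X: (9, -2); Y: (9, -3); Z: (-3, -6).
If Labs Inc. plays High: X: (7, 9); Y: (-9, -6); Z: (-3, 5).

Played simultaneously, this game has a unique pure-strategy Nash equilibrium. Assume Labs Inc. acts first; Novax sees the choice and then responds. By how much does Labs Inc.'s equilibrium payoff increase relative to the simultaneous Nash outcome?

Work backward from Novax's decision.
- Low: Novax compares 2, -5, -3 and picks X; Labs Inc. would get -8.
- Med: Novax compares -2, -3, -6 and picks X; Labs Inc. would get 9.
- High: Novax compares 9, -6, 5 and picks X; Labs Inc. would get 7.
Maximizing over -8, 9, 7, Labs Inc. chooses Med. Subgame-perfect outcome: (Med, X) with payoffs (9, -2).
Now find the simultaneous Nash equilibrium.
Labs Inc.'s best replies: X→Med; Y→Med; Z→Low.
Novax's best replies: Low→X; Med→X; High→X.
Only (Med, X) has each player best-responding; Nash payoffs (9, -2).
Labs Inc.'s commitment gain: 9 − 9 = 0.

0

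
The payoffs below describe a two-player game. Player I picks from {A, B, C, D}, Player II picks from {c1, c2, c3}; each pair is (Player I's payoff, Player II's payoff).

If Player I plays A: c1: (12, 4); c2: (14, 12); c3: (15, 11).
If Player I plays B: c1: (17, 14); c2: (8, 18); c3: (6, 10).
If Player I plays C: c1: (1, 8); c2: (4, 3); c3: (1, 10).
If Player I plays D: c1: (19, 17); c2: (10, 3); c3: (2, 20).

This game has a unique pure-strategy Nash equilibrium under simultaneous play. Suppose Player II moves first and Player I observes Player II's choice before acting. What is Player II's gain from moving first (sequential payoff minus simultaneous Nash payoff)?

Solve by backward induction (Player II leads).
- c1 → Player I plays D (best of 12, 17, 1, 19); Player II gets 17.
- c2 → Player I plays A (best of 14, 8, 4, 10); Player II gets 12.
- c3 → Player I plays A (best of 15, 6, 1, 2); Player II gets 11.
Among 17, 12, 11, the best is 17 at c1. Subgame-perfect outcome: (D, c1) with payoffs (19, 17).
For the simultaneous game, intersect best replies.
Player I's best replies: c1→D; c2→A; c3→A.
Player II's best replies: A→c2; B→c2; C→c3; D→c3.
Only (A, c2) has each player best-responding; Nash payoffs (14, 12).
Player II's commitment gain: 17 − 12 = 5.

5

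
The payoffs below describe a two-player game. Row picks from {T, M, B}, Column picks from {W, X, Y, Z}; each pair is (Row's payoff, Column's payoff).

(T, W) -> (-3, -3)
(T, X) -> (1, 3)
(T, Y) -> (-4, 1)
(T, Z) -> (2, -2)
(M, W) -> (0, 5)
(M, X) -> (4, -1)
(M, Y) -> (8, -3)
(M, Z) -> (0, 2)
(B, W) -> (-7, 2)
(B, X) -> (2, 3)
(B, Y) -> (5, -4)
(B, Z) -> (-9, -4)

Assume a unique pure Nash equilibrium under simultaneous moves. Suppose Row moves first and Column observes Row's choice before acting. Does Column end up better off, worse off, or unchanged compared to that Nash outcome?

Solve by backward induction (Row leads).
- T: Column compares -3, 3, 1, -2 and picks X; Row would get 1.
- M: Column compares 5, -1, -3, 2 and picks W; Row would get 0.
- B: Column compares 2, 3, -4, -4 and picks X; Row would get 2.
Row's induced payoffs are 1, 0, 2, so Row commits to B. Subgame-perfect outcome: (B, X) with payoffs (2, 3).
Under simultaneous play:
Row's best replies: W→M; X→M; Y→M; Z→T.
Column's best replies: T→X; M→W; B→X.
The unique mutual best reply is (M, W), giving (0, 5).
Column earns 3 sequentially versus 5 at the Nash outcome: worse off.

worse off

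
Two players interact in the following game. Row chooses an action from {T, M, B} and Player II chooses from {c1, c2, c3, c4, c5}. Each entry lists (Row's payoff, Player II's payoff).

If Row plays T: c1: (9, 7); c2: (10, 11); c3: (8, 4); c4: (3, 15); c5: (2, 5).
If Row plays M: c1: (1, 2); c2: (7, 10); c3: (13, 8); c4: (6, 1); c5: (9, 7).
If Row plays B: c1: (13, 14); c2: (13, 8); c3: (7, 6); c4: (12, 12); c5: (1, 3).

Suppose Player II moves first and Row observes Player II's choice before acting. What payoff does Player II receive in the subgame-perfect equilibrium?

Work backward from Row's decision.
- c1: Row compares 9, 1, 13 and picks B; Player II would get 14.
- c2: Row compares 10, 7, 13 and picks B; Player II would get 8.
- c3: Row compares 8, 13, 7 and picks M; Player II would get 8.
- c4: Row compares 3, 6, 12 and picks B; Player II would get 12.
- c5: Row compares 2, 9, 1 and picks M; Player II would get 7.
Player II's induced payoffs are 14, 8, 8, 12, 7, so Player II commits to c1. Subgame-perfect outcome: (B, c1) with payoffs (13, 14).

14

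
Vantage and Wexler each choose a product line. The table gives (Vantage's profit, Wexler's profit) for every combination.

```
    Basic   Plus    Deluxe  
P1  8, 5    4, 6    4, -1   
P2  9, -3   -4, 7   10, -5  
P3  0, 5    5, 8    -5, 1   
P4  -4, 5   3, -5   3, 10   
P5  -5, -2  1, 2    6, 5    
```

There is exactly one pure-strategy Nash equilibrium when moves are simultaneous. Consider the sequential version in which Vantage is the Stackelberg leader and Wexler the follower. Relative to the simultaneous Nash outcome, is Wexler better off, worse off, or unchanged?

Backward induction with Vantage moving first.
- P1: Wexler compares 5, 6, -1 and picks Plus; Vantage would get 4.
- P2: Wexler compares -3, 7, -5 and picks Plus; Vantage would get -4.
- P3: Wexler compares 5, 8, 1 and picks Plus; Vantage would get 5.
- P4: Wexler compares 5, -5, 10 and picks Deluxe; Vantage would get 3.
- P5: Wexler compares -2, 2, 5 and picks Deluxe; Vantage would get 6.
Maximizing over 4, -4, 5, 3, 6, Vantage chooses P5. Subgame-perfect outcome: (P5, Deluxe) with payoffs (6, 5).
For the simultaneous game, intersect best replies.
Vantage's best replies: Basic→P2; Plus→P3; Deluxe→P2.
Wexler's best replies: P1→Plus; P2→Plus; P3→Plus; P4→Deluxe; P5→Deluxe.
Only (P3, Plus) has each player best-responding; Nash payoffs (5, 8).
Wexler earns 5 sequentially versus 8 at the Nash outcome: worse off.

worse off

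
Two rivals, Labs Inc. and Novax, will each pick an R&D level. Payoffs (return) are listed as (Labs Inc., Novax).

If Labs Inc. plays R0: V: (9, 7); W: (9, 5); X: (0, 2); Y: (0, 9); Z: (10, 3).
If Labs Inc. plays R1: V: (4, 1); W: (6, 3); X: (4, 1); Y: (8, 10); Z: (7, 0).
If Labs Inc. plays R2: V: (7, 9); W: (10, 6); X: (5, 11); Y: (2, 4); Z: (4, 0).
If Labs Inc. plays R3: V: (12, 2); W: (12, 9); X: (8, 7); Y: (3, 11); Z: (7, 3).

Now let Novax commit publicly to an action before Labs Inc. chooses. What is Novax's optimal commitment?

Y

Work backward from Labs Inc.'s decision.
- V → Labs Inc. plays R3 (best of 9, 4, 7, 12); Novax gets 2.
- W → Labs Inc. plays R3 (best of 9, 6, 10, 12); Novax gets 9.
- X → Labs Inc. plays R3 (best of 0, 4, 5, 8); Novax gets 7.
- Y → Labs Inc. plays R1 (best of 0, 8, 2, 3); Novax gets 10.
- Z → Labs Inc. plays R0 (best of 10, 7, 4, 7); Novax gets 3.
Novax's induced payoffs are 2, 9, 7, 10, 3, so Novax commits to Y. Subgame-perfect outcome: (R1, Y) with payoffs (8, 10).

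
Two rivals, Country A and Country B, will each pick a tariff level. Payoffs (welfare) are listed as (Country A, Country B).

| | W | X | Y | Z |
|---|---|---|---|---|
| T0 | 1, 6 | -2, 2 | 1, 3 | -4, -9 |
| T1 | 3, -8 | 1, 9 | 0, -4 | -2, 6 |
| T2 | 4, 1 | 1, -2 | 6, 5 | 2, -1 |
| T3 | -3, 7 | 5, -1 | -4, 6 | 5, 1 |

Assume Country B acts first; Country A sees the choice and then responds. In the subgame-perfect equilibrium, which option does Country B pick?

Y

Work backward from Country A's decision.
- W: Country A compares 1, 3, 4, -3 and picks T2; Country B would get 1.
- X: Country A compares -2, 1, 1, 5 and picks T3; Country B would get -1.
- Y: Country A compares 1, 0, 6, -4 and picks T2; Country B would get 5.
- Z: Country A compares -4, -2, 2, 5 and picks T3; Country B would get 1.
Maximizing over 1, -1, 5, 1, Country B chooses Y. Subgame-perfect outcome: (T2, Y) with payoffs (6, 5).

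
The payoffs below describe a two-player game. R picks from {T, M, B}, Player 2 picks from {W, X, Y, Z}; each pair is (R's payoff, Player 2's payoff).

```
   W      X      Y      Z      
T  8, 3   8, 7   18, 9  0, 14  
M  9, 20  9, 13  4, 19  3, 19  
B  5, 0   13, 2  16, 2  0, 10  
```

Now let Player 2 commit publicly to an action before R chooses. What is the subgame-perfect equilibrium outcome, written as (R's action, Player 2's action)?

(M, W)

Work backward from R's decision.
- W → R plays M (best of 8, 9, 5); Player 2 gets 20.
- X → R plays B (best of 8, 9, 13); Player 2 gets 2.
- Y → R plays T (best of 18, 4, 16); Player 2 gets 9.
- Z → R plays M (best of 0, 3, 0); Player 2 gets 19.
Among 20, 2, 9, 19, the best is 20 at W. Subgame-perfect outcome: (M, W) with payoffs (9, 20).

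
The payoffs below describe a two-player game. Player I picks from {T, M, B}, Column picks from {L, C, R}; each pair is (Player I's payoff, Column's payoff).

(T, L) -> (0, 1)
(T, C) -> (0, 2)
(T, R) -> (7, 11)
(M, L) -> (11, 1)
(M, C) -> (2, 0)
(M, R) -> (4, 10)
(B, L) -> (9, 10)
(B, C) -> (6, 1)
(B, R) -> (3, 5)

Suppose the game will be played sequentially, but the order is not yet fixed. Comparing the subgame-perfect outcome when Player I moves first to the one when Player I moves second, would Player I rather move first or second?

If Player I leads: Column's best replies are T→R, M→R, B→L; Player I's induced payoffs 7, 4, 9; outcome (B, L), payoffs (9, 10).
If Column leads: Player I's best replies are L→M, C→B, R→T; Column's induced payoffs 1, 1, 11; outcome (T, R), payoffs (7, 11).
Player I gets 9 moving first and 7 moving second, so Player I prefers to move first.

first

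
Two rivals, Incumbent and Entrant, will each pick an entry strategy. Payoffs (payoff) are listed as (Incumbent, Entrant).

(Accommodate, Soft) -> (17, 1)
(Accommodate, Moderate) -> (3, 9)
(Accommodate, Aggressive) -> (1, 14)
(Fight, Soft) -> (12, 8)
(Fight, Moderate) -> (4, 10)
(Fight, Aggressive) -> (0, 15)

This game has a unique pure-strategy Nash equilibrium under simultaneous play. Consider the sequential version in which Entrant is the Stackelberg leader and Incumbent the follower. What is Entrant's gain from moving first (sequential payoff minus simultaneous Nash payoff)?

Backward induction with Entrant moving first.
- Soft: Incumbent compares 17, 12 and picks Accommodate; Entrant would get 1.
- Moderate: Incumbent compares 3, 4 and picks Fight; Entrant would get 10.
- Aggressive: Incumbent compares 1, 0 and picks Accommodate; Entrant would get 14.
Among 1, 10, 14, the best is 14 at Aggressive. Subgame-perfect outcome: (Accommodate, Aggressive) with payoffs (1, 14).
Under simultaneous play:
Incumbent's best replies: Soft→Accommodate; Moderate→Fight; Aggressive→Accommodate.
Entrant's best replies: Accommodate→Aggressive; Fight→Aggressive.
Only (Accommodate, Aggressive) has each player best-responding; Nash payoffs (1, 14).
Entrant's commitment gain: 14 − 14 = 0.

0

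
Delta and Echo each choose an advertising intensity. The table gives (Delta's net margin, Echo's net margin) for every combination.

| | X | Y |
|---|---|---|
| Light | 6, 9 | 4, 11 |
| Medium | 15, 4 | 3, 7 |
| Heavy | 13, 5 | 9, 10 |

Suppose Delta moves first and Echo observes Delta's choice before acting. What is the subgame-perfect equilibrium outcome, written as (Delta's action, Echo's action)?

Work backward from Echo's decision.
- Light: Echo compares 9, 11 and picks Y; Delta would get 4.
- Medium: Echo compares 4, 7 and picks Y; Delta would get 3.
- Heavy: Echo compares 5, 10 and picks Y; Delta would get 9.
Among 4, 3, 9, the best is 9 at Heavy. Subgame-perfect outcome: (Heavy, Y) with payoffs (9, 10).

(Heavy, Y)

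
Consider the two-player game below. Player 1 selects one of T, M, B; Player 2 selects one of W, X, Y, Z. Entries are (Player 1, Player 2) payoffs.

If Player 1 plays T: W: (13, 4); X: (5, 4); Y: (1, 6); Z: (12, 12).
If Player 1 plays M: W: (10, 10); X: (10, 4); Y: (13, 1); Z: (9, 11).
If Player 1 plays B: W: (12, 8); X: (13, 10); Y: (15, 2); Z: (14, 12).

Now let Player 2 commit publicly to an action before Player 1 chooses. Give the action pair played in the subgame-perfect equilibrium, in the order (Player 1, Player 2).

(B, Z)

Player 1 best-responds to each possible Player 2 move:
- W: Player 1 compares 13, 10, 12 and picks T; Player 2 would get 4.
- X: Player 1 compares 5, 10, 13 and picks B; Player 2 would get 10.
- Y: Player 1 compares 1, 13, 15 and picks B; Player 2 would get 2.
- Z: Player 1 compares 12, 9, 14 and picks B; Player 2 would get 12.
Player 2's induced payoffs are 4, 10, 2, 12, so Player 2 commits to Z. Subgame-perfect outcome: (B, Z) with payoffs (14, 12).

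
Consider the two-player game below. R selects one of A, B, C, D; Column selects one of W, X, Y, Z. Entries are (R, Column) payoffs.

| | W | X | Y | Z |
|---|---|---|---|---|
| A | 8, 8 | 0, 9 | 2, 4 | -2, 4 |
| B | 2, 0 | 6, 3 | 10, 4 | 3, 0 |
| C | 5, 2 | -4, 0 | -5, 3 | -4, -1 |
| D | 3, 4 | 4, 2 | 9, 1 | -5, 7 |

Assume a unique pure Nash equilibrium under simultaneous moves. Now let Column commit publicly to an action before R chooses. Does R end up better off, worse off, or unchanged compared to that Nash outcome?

worse off

R best-responds to each possible Column move:
- W: R compares 8, 2, 5, 3 and picks A; Column would get 8.
- X: R compares 0, 6, -4, 4 and picks B; Column would get 3.
- Y: R compares 2, 10, -5, 9 and picks B; Column would get 4.
- Z: R compares -2, 3, -4, -5 and picks B; Column would get 0.
Column's induced payoffs are 8, 3, 4, 0, so Column commits to W. Subgame-perfect outcome: (A, W) with payoffs (8, 8).
Now find the simultaneous Nash equilibrium.
R's best replies: W→A; X→B; Y→B; Z→B.
Column's best replies: A→X; B→Y; C→Y; D→Z.
The unique mutual best reply is (B, Y), giving (10, 4).
R earns 8 sequentially versus 10 at the Nash outcome: worse off.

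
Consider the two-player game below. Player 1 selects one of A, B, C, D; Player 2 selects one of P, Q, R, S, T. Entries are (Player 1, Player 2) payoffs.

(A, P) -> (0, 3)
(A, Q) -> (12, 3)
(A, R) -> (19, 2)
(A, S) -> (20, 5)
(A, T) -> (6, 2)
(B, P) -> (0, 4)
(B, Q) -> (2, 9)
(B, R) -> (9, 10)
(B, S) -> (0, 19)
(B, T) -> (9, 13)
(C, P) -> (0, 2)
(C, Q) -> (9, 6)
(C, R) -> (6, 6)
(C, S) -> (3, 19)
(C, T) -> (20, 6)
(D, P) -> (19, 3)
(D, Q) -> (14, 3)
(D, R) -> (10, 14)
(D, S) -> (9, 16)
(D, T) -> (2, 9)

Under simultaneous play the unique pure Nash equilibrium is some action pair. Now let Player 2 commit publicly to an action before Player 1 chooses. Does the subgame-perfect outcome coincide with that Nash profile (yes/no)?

Player 1 best-responds to each possible Player 2 move:
- P: BR = D, leader payoff 3.
- Q: BR = D, leader payoff 3.
- R: BR = A, leader payoff 2.
- S: BR = A, leader payoff 5.
- T: BR = C, leader payoff 6.
Maximizing over 3, 3, 2, 5, 6, Player 2 chooses T. Subgame-perfect outcome: (C, T) with payoffs (20, 6).
Now find the simultaneous Nash equilibrium.
Player 1's best replies: P→D; Q→D; R→A; S→A; T→C.
Player 2's best replies: A→S; B→S; C→S; D→S.
Only (A, S) has each player best-responding; Nash payoffs (20, 5).
Sequential outcome (C, T) differs from the Nash profile (A, S).

no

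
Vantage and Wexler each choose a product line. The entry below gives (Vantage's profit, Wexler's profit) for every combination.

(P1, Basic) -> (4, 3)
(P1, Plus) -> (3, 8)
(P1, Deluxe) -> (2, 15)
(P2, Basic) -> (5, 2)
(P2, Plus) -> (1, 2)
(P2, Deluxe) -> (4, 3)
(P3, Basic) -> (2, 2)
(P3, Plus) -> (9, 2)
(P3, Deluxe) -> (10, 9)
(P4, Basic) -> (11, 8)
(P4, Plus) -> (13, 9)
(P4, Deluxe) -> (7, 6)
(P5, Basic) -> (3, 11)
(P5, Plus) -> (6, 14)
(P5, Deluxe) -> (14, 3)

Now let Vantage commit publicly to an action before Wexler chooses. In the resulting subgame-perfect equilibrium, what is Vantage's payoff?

13

Solve by backward induction (Vantage leads).
- P1: Wexler compares 3, 8, 15 and picks Deluxe; Vantage would get 2.
- P2: Wexler compares 2, 2, 3 and picks Deluxe; Vantage would get 4.
- P3: Wexler compares 2, 2, 9 and picks Deluxe; Vantage would get 10.
- P4: Wexler compares 8, 9, 6 and picks Plus; Vantage would get 13.
- P5: Wexler compares 11, 14, 3 and picks Plus; Vantage would get 6.
Vantage's induced payoffs are 2, 4, 10, 13, 6, so Vantage commits to P4. Subgame-perfect outcome: (P4, Plus) with payoffs (13, 9).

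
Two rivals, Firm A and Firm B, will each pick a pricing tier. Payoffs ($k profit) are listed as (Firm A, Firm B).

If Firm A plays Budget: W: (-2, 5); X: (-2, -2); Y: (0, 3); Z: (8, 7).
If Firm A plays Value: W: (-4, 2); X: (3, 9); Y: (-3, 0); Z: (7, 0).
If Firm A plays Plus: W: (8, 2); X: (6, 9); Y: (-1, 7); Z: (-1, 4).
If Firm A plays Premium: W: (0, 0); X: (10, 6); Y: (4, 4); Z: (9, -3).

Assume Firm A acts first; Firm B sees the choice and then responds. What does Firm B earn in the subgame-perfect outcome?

Backward induction with Firm A moving first.
- Budget: BR = Z, leader payoff 8.
- Value: BR = X, leader payoff 3.
- Plus: BR = X, leader payoff 6.
- Premium: BR = X, leader payoff 10.
Maximizing over 8, 3, 6, 10, Firm A chooses Premium. Subgame-perfect outcome: (Premium, X) with payoffs (10, 6).

6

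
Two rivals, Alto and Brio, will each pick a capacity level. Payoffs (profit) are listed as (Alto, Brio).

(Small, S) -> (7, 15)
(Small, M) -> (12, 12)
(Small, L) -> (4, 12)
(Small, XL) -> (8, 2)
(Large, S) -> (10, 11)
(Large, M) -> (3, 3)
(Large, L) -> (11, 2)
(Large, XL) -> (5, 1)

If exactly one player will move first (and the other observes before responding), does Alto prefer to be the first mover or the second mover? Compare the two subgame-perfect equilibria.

If Alto leads: Brio's best replies are Small→S, Large→S; Alto's induced payoffs 7, 10; outcome (Large, S), payoffs (10, 11).
If Brio leads: Alto's best replies are S→Large, M→Small, L→Large, XL→Small; Brio's induced payoffs 11, 12, 2, 2; outcome (Small, M), payoffs (12, 12).
Alto gets 10 moving first and 12 moving second, so Alto prefers to move second.

second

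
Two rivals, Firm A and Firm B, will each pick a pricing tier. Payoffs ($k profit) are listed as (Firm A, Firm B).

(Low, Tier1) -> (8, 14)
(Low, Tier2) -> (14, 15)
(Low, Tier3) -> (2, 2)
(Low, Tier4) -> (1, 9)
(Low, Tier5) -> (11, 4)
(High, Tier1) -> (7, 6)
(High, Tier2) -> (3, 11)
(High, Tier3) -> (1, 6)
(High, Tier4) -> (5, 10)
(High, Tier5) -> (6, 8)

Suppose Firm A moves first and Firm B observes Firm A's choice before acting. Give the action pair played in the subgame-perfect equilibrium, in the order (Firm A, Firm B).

Solve by backward induction (Firm A leads).
- Low: Firm B compares 14, 15, 2, 9, 4 and picks Tier2; Firm A would get 14.
- High: Firm B compares 6, 11, 6, 10, 8 and picks Tier2; Firm A would get 3.
Maximizing over 14, 3, Firm A chooses Low. Subgame-perfect outcome: (Low, Tier2) with payoffs (14, 15).

(Low, Tier2)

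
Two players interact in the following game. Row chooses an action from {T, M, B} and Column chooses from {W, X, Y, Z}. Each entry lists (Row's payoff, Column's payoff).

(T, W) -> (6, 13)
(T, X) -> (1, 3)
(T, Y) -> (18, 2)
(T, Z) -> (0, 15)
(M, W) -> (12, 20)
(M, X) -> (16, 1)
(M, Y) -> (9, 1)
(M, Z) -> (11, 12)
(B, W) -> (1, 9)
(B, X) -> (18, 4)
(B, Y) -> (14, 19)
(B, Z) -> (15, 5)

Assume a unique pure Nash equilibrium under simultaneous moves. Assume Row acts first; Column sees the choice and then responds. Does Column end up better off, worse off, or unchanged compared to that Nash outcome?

Solve by backward induction (Row leads).
- T: Column compares 13, 3, 2, 15 and picks Z; Row would get 0.
- M: Column compares 20, 1, 1, 12 and picks W; Row would get 12.
- B: Column compares 9, 4, 19, 5 and picks Y; Row would get 14.
Among 0, 12, 14, the best is 14 at B. Subgame-perfect outcome: (B, Y) with payoffs (14, 19).
Under simultaneous play:
Row's best replies: W→M; X→B; Y→T; Z→B.
Column's best replies: T→Z; M→W; B→Y.
Only (M, W) has each player best-responding; Nash payoffs (12, 20).
Column earns 19 sequentially versus 20 at the Nash outcome: worse off.

worse off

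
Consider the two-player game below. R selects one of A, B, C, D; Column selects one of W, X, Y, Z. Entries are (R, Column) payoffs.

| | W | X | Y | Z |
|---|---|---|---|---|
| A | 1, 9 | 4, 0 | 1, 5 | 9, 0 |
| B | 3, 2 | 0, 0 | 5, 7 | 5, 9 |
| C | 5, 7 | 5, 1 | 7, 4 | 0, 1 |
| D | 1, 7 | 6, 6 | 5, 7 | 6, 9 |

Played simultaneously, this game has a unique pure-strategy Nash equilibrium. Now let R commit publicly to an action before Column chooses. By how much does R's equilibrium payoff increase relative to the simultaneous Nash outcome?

1

Column best-responds to each possible R move:
- A: Column compares 9, 0, 5, 0 and picks W; R would get 1.
- B: Column compares 2, 0, 7, 9 and picks Z; R would get 5.
- C: Column compares 7, 1, 4, 1 and picks W; R would get 5.
- D: Column compares 7, 6, 7, 9 and picks Z; R would get 6.
Maximizing over 1, 5, 5, 6, R chooses D. Subgame-perfect outcome: (D, Z) with payoffs (6, 9).
For the simultaneous game, intersect best replies.
R's best replies: W→C; X→D; Y→C; Z→A.
Column's best replies: A→W; B→Z; C→W; D→Z.
Only (C, W) has each player best-responding; Nash payoffs (5, 7).
R's commitment gain: 6 − 5 = 1.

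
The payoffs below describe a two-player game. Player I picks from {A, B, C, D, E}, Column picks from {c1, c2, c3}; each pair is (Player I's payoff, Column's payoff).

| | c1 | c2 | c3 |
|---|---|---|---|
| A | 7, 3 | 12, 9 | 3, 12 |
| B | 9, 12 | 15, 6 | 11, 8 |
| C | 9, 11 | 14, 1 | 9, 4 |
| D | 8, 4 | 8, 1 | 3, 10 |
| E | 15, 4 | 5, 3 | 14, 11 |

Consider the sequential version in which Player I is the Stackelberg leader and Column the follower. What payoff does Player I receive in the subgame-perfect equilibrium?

14

Work backward from Column's decision.
- A: BR = c3, leader payoff 3.
- B: BR = c1, leader payoff 9.
- C: BR = c1, leader payoff 9.
- D: BR = c3, leader payoff 3.
- E: BR = c3, leader payoff 14.
Player I's induced payoffs are 3, 9, 9, 3, 14, so Player I commits to E. Subgame-perfect outcome: (E, c3) with payoffs (14, 11).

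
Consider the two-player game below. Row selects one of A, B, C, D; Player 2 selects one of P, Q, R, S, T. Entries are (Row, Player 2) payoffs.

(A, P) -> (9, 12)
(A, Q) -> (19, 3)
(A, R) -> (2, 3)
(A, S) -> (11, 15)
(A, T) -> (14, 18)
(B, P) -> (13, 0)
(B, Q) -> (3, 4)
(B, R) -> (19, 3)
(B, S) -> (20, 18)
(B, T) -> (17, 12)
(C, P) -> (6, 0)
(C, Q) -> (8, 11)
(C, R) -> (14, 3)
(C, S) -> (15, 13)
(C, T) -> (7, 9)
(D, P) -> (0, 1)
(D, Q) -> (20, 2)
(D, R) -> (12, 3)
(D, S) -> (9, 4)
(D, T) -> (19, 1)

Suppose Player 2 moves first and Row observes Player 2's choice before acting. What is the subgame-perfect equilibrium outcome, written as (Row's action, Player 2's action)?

Backward induction with Player 2 moving first.
- P: Row compares 9, 13, 6, 0 and picks B; Player 2 would get 0.
- Q: Row compares 19, 3, 8, 20 and picks D; Player 2 would get 2.
- R: Row compares 2, 19, 14, 12 and picks B; Player 2 would get 3.
- S: Row compares 11, 20, 15, 9 and picks B; Player 2 would get 18.
- T: Row compares 14, 17, 7, 19 and picks D; Player 2 would get 1.
Player 2's induced payoffs are 0, 2, 3, 18, 1, so Player 2 commits to S. Subgame-perfect outcome: (B, S) with payoffs (20, 18).

(B, S)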